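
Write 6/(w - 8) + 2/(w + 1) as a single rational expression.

Common denominator (w - 8)(w + 1). Numerator: 6(w + 1) + 2(w - 8) = (6w + 6) + (2w - 16) = 8w - 10
Result: (8w - 10)/[(w - 8)(w + 1)]


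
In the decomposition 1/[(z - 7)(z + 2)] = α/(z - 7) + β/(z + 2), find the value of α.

Cover-up at z = 7: α = 1/(7 + 2) = 1/9


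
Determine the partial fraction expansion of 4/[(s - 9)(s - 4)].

4/(s - 9)(s - 4) = A/(s - 9) + B/(s - 4). A = 4/(9 - 4) = 4/5, B = 4/(4 - 9) = -4/5
Result: (4/5)/(s - 9) - (4/5)/(s - 4)


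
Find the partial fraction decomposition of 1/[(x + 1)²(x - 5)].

Cover-up at x=5: C = 1/(5 + 1)² = 1/36. Cover-up at x=-1: B = 1/(-1 - 5) = -1/6. Comparing x² coeff: A = -C = -1/36
Result: (-1/36)/(x + 1) - (1/6)/(x + 1)² + (1/36)/(x - 5)


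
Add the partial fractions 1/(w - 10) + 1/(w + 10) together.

Common denominator (w - 10)(w + 10). Numerator: 1(w + 10) + 1(w - 10) = (w + 10) + (w - 10) = 2w
Result: (2w)/[(w - 10)(w + 10)]


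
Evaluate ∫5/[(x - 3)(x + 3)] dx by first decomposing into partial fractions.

Decompose: 5/[(x - 3)(x + 3)] = (5/6)/(x - 3) - (5/6)/(x + 3). Integrate each term: (5/6) ln|(x - 3)| - (5/6) ln|(x + 3)| + C


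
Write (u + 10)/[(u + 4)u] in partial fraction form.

At u=-4: α = (1·(-4) + 10)/(-4 - 0) = -3/2. At u=0: β = (1·0 + 10)/(0 + 4) = 5/2
Result: (-3/2)/(u + 4) + (5/2)/u


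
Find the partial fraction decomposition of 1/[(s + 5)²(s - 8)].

Cover-up at s=8: C = 1/(8 + 5)² = 1/169. Cover-up at s=-5: B = 1/(-5 - 8) = -1/13. Comparing s² coeff: A = -C = -1/169
Result: (-1/169)/(s + 5) - (1/13)/(s + 5)² + (1/169)/(s - 8)


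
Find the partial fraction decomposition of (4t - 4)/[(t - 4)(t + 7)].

At t=4: α = (4·4 - 4)/(4 + 7) = 12/11. At t=-7: β = (4·(-7) - 4)/(-7 - 4) = 32/11
Result: (12/11)/(t - 4) + (32/11)/(t + 7)


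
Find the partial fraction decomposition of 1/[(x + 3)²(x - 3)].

Cover-up at x=3: C = 1/(3 + 3)² = 1/36. Cover-up at x=-3: B = 1/(-3 - 3) = -1/6. Comparing x² coeff: A = -C = -1/36
Result: (-1/36)/(x + 3) - (1/6)/(x + 3)² + (1/36)/(x - 3)


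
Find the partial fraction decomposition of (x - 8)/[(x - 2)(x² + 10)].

At x=2: A = (1·2 - 8)/(2² + 10) = -3/7. B = -A = 3/7, C = 1 - 2·A = 13/7
Result: (-3/7)/(x - 2) + ((3/7)x + 13/7)/(x² + 10)


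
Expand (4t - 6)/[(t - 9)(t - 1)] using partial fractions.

At t=9: A = (4·9 - 6)/(9 - 1) = 15/4. At t=1: B = (4·1 - 6)/(1 - 9) = 1/4
Result: (15/4)/(t - 9) + (1/4)/(t - 1)


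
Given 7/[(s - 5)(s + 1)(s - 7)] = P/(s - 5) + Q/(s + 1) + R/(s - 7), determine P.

Cover-up at s = 5: P = 7/[(5 + 1)(5 - 7)] = 7/[(6)(-2)] = -7/12


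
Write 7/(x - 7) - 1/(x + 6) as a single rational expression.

Common denominator (x - 7)(x + 6). Numerator: 7(x + 6) - 1(x - 7) = (7x + 42) - (x - 7) = 6x + 49
Result: (6x + 49)/[(x - 7)(x + 6)]


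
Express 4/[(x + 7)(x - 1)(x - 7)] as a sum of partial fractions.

Using cover-up method: P = 1/28, Q = -1/12, R = 1/21
Result: (1/28)/(x + 7) - (1/12)/(x - 1) + (1/21)/(x - 7)


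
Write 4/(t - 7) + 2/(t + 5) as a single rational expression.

Common denominator (t - 7)(t + 5). Numerator: 4(t + 5) + 2(t - 7) = (4t + 20) + (2t - 14) = 6t + 6
Result: (6t + 6)/[(t - 7)(t + 5)]


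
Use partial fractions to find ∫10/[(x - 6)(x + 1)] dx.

Decompose: 10/[(x - 6)(x + 1)] = (10/7)/(x - 6) - (10/7)/(x + 1). Integrate each term: (10/7) ln|(x - 6)| - (10/7) ln|(x + 1)| + C


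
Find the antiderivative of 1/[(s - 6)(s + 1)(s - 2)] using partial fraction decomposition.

Cover-up: α = 1/28, β = 1/21, γ = -1/12. Decomposition: (1/28)/(s - 6) + (1/21)/(s + 1) - (1/12)/(s - 2). Integrate each term: (1/28) ln|(s - 6)| + (1/21) ln|(s + 1)| - (1/12) ln|(s - 2)| + C


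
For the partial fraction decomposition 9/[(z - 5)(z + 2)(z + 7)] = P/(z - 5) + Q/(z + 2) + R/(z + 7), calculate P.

Cover-up at z = 5: P = 9/[(5 + 2)(5 + 7)] = 9/[(7)(12)] = 9/84 = 3/28


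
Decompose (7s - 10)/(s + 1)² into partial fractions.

(7s - 10) = P(s + 1) + Q. At s = -1: Q = 7·(-1) - 10 = -17. Coeff of s: P = 7
Result: 7/(s + 1) - 17/(s + 1)²


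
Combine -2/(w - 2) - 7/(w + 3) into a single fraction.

Common denominator (w - 2)(w + 3). Numerator: -2(w + 3) - 7(w - 2) = (-2w - 6) - (7w - 14) = -9w + 8
Result: (-9w + 8)/[(w - 2)(w + 3)]


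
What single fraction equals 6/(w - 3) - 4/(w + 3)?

Common denominator (w - 3)(w + 3). Numerator: 6(w + 3) - 4(w - 3) = (6w + 18) - (4w - 12) = 2w + 30
Result: (2w + 30)/[(w - 3)(w + 3)]


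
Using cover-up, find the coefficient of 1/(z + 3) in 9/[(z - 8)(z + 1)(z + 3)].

Cover (z + 3), set z=-3: 9/[(-3 - 8)(-3 + 1)] = 9/22


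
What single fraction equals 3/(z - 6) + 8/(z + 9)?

Common denominator (z - 6)(z + 9). Numerator: 3(z + 9) + 8(z - 6) = (3z + 27) + (8z - 48) = 11z - 21
Result: (11z - 21)/[(z - 6)(z + 9)]


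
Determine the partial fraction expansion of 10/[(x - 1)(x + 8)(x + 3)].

Using cover-up method: α = 5/18, β = 2/9, γ = -1/2
Result: (5/18)/(x - 1) + (2/9)/(x + 8) - (1/2)/(x + 3)


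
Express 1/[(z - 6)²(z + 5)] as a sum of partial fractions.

Cover-up at z=-5: C = 1/(-5 - 6)² = 1/121. Cover-up at z=6: B = 1/(6 + 5) = 1/11. Comparing z² coeff: A = -C = -1/121
Result: (-1/121)/(z - 6) + (1/11)/(z - 6)² + (1/121)/(z + 5)


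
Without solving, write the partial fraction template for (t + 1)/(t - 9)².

Repeated linear factor: α/(t - 9) + β/(t - 9)²


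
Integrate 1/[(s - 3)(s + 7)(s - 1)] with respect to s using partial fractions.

Cover-up: A = 1/20, B = 1/80, C = -1/16. Decomposition: (1/20)/(s - 3) + (1/80)/(s + 7) - (1/16)/(s - 1). Integrate each term: (1/20) ln|(s - 3)| + (1/80) ln|(s + 7)| - (1/16) ln|(s - 1)| + C


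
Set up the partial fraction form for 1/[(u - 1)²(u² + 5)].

Repeated linear + quadratic: A/(u - 1) + B/(u - 1)² + (Cu + D)/(u² + 5)


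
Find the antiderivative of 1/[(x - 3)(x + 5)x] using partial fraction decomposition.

Cover-up: P = 1/24, Q = 1/40, R = -1/15. Decomposition: (1/24)/(x - 3) + (1/40)/(x + 5) - (1/15)/x. Integrate each term: (1/24) ln|(x - 3)| + (1/40) ln|(x + 5)| - (1/15) ln|x| + C


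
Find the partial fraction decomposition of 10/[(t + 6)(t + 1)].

10/(t + 6)(t + 1) = α/(t + 6) + β/(t + 1). α = 10/(-6 + 1) = -2, β = 10/(-1 + 6) = 2
Result: -2/(t + 6) + 2/(t + 1)


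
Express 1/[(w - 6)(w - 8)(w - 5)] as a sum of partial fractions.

Using cover-up method: P = -1/2, Q = 1/6, R = 1/3
Result: (-1/2)/(w - 6) + (1/6)/(w - 8) + (1/3)/(w - 5)


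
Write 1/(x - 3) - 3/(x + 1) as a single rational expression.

Common denominator (x - 3)(x + 1). Numerator: 1(x + 1) - 3(x - 3) = (x + 1) - (3x - 9) = -2x + 10
Result: (-2x + 10)/[(x - 3)(x + 1)]


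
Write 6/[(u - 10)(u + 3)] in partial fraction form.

6/(u - 10)(u + 3) = A/(u - 10) + B/(u + 3). A = 6/(10 + 3) = 6/13, B = 6/(-3 - 10) = -6/13
Result: (6/13)/(u - 10) - (6/13)/(u + 3)


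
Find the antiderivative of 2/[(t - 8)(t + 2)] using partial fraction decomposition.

Decompose: 2/[(t - 8)(t + 2)] = (1/5)/(t - 8) - (1/5)/(t + 2). Integrate each term: (1/5) ln|(t - 8)| - (1/5) ln|(t + 2)| + C


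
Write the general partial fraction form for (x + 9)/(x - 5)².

Repeated linear factor: A/(x - 5) + B/(x - 5)²


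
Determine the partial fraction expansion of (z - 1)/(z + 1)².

(z - 1) = α(z + 1) + β. At z = -1: β = 1·(-1) - 1 = -2. Coeff of z: α = 1
Result: 1/(z + 1) - 2/(z + 1)²


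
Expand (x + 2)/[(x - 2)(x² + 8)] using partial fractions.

At x=2: A = (1·2 + 2)/(2² + 8) = 1/3. B = -A = -1/3, C = 1 - 2·A = 1/3
Result: (1/3)/(x - 2) - ((1/3)x - 1/3)/(x² + 8)


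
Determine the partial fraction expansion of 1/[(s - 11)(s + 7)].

1/(s - 11)(s + 7) = A/(s - 11) + B/(s + 7). A = 1/(11 + 7) = 1/18, B = 1/(-7 - 11) = -1/18
Result: (1/18)/(s - 11) - (1/18)/(s + 7)


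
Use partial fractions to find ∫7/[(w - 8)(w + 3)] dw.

Decompose: 7/[(w - 8)(w + 3)] = (7/11)/(w - 8) - (7/11)/(w + 3). Integrate each term: (7/11) ln|(w - 8)| - (7/11) ln|(w + 3)| + C


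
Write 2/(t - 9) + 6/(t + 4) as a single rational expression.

Common denominator (t - 9)(t + 4). Numerator: 2(t + 4) + 6(t - 9) = (2t + 8) + (6t - 54) = 8t - 46
Result: (8t - 46)/[(t - 9)(t + 4)]


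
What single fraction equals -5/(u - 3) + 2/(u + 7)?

Common denominator (u - 3)(u + 7). Numerator: -5(u + 7) + 2(u - 3) = (-5u - 35) + (2u - 6) = -3u - 41
Result: (-3u - 41)/[(u - 3)(u + 7)]


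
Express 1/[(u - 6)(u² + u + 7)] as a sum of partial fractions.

Cover-up at u = 6: α = 1/(6² + 1·6 + 7) = 1/49. Then β = -α = -1/49, γ = -α·(1 + 6) = -1/7
Result: (1/49)/(u - 6) - ((1/49)u + 1/7)/(u² + u + 7)


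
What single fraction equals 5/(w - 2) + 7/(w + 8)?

Common denominator (w - 2)(w + 8). Numerator: 5(w + 8) + 7(w - 2) = (5w + 40) + (7w - 14) = 12w + 26
Result: (12w + 26)/[(w - 2)(w + 8)]


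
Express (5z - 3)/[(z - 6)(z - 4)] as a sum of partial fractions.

At z=6: A = (5·6 - 3)/(6 - 4) = 27/2. At z=4: B = (5·4 - 3)/(4 - 6) = -17/2
Result: (27/2)/(z - 6) - (17/2)/(z - 4)


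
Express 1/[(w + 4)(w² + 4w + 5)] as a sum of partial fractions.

Cover-up at w = -4: α = 1/((-4)² + 4·(-4) + 5) = 1/5. Then β = -α = -1/5, γ = -α·(4 - 4) = 0
Result: (1/5)/(w + 4) - ((1/5)w)/(w² + 4w + 5)


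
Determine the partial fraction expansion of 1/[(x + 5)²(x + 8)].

Cover-up at x=-8: γ = 1/(-8 + 5)² = 1/9. Cover-up at x=-5: β = 1/(-5 + 8) = 1/3. Comparing x² coeff: α = -γ = -1/9
Result: (-1/9)/(x + 5) + (1/3)/(x + 5)² + (1/9)/(x + 8)


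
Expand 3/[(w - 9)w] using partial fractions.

3/(w - 9)w = A/(w - 9) + B/w. A = 3/(9 - 0) = 1/3, B = 3/(0 - 9) = -1/3
Result: (1/3)/(w - 9) - (1/3)/w


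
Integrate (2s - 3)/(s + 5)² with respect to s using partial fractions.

Decompose: P = 2, Q = 2·(-5) - 3 = -13, so (2s - 3)/(s + 5)² = 2/(s + 5) - 13/(s + 5)². Integrate: ∫ P/(s + 5) ds = 2 ln|(s + 5)|; ∫ Q/(s + 5)² ds = 13/(s + 5). Sum: 2 ln|(s + 5)| + 13/(s + 5) + C


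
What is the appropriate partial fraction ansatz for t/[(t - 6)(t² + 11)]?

Linear + irreducible quadratic: P/(t - 6) + (Qt + R)/(t² + 11)


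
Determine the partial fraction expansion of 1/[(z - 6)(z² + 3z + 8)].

Cover-up at z = 6: A = 1/(6² + 3·6 + 8) = 1/62. Then B = -A = -1/62, C = -A·(3 + 6) = -9/62
Result: (1/62)/(z - 6) - ((1/62)z + 9/62)/(z² + 3z + 8)


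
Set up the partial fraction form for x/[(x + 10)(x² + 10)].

Linear + irreducible quadratic: A/(x + 10) + (Bx + C)/(x² + 10)


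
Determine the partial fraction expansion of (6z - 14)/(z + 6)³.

(6z - 14) = A(z + 6)² + B(z + 6) + C. At z = -6: C = 6·(-6) - 14 = -50. Coefficients: A = 0, B = 6
Result: 6/(z + 6)² - 50/(z + 6)³


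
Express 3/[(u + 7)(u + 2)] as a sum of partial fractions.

3/(u + 7)(u + 2) = A/(u + 7) + B/(u + 2). A = 3/(-7 + 2) = -3/5, B = 3/(-2 + 7) = 3/5
Result: (-3/5)/(u + 7) + (3/5)/(u + 2)


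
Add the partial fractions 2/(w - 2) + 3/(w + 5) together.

Common denominator (w - 2)(w + 5). Numerator: 2(w + 5) + 3(w - 2) = (2w + 10) + (3w - 6) = 5w + 4
Result: (5w + 4)/[(w - 2)(w + 5)]


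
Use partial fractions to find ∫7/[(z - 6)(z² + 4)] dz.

Cover-up at z=6: α = 7/(6²+4) = 7/40. Coeff matching: β = -7/40, γ = -21/20. Decomposition: (7/40)/(z - 6) - ((7/40)z + 21/20)/(z² + 4). Integrate: linear → ln, quadratic → (1/2)ln + arctan: (7/40) ln|(z - 6)| - (7/80) ln(z² + 4) - (21/40) arctan(z/2) + C


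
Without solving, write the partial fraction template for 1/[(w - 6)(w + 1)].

Distinct linear factors: P/(w - 6) + Q/(w + 1)


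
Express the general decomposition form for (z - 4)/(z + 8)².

Repeated linear factor: A/(z + 8) + B/(z + 8)²


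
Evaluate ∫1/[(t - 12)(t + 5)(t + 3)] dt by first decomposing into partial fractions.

Cover-up: A = 1/255, B = 1/34, C = -1/30. Decomposition: (1/255)/(t - 12) + (1/34)/(t + 5) - (1/30)/(t + 3). Integrate each term: (1/255) ln|(t - 12)| + (1/34) ln|(t + 5)| - (1/30) ln|(t + 3)| + C


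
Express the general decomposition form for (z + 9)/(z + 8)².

Repeated linear factor: A/(z + 8) + B/(z + 8)²


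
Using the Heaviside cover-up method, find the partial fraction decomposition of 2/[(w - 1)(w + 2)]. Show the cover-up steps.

Cover (w - 1): set w=1, get A = 2/(1 + 2) = 2/3. Cover (w + 2): set w=-2, get B = 2/(-2 - 1) = -2/3.
Result: (2/3)/(w - 1) - (2/3)/(w + 2)


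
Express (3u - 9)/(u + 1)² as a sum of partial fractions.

(3u - 9) = α(u + 1) + β. At u = -1: β = 3·(-1) - 9 = -12. Coeff of u: α = 3
Result: 3/(u + 1) - 12/(u + 1)²


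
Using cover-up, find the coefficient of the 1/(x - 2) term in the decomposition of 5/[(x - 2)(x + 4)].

Cover (x - 2), set x=2: 5/((x + 4) at x=2) = 5/(6) = 5/6


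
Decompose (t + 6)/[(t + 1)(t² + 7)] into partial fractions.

At t=-1: α = (1·(-1) + 6)/((-1)² + 7) = 5/8. β = -α = -5/8, γ = 1 - (-1)·α = 13/8
Result: (5/8)/(t + 1) - ((5/8)t - 13/8)/(t² + 7)


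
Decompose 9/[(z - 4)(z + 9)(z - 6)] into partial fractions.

Using cover-up method: P = -9/26, Q = 3/65, R = 3/10
Result: (-9/26)/(z - 4) + (3/65)/(z + 9) + (3/10)/(z - 6)


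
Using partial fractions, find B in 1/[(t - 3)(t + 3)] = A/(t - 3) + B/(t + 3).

Cover-up at t = -3: B = 1/(-3 - 3) = -1/6


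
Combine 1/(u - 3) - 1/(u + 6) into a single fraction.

Common denominator (u - 3)(u + 6). Numerator: 1(u + 6) - 1(u - 3) = (u + 6) - (u - 3) = 9
Result: (9)/[(u - 3)(u + 6)]


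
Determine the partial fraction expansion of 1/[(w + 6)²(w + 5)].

Cover-up at w=-5: R = 1/(-5 + 6)² = 1. Cover-up at w=-6: Q = 1/(-6 + 5) = -1. Comparing w² coeff: P = -R = -1
Result: -1/(w + 6) - 1/(w + 6)² + 1/(w + 5)


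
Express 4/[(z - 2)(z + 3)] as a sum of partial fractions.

4/(z - 2)(z + 3) = P/(z - 2) + Q/(z + 3). P = 4/(2 + 3) = 4/5, Q = 4/(-3 - 2) = -4/5
Result: (4/5)/(z - 2) - (4/5)/(z + 3)


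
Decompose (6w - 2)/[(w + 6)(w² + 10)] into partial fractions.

At w=-6: α = (6·(-6) - 2)/((-6)² + 10) = -19/23. β = -α = 19/23, γ = 6 - (-6)·α = 24/23
Result: (-19/23)/(w + 6) + ((19/23)w + 24/23)/(w² + 10)


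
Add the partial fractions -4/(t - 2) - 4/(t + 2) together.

Common denominator (t - 2)(t + 2). Numerator: -4(t + 2) - 4(t - 2) = (-4t - 8) - (4t - 8) = -8t
Result: (-8t)/[(t - 2)(t + 2)]


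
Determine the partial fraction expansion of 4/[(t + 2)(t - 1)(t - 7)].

Using cover-up method: A = 4/27, B = -2/9, C = 2/27
Result: (4/27)/(t + 2) - (2/9)/(t - 1) + (2/27)/(t - 7)


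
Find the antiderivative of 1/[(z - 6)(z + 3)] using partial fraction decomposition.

Decompose: 1/[(z - 6)(z + 3)] = (1/9)/(z - 6) - (1/9)/(z + 3). Integrate each term: (1/9) ln|(z - 6)| - (1/9) ln|(z + 3)| + C


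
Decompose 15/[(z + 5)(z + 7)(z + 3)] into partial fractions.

Using cover-up method: P = -15/4, Q = 15/8, R = 15/8
Result: (-15/4)/(z + 5) + (15/8)/(z + 7) + (15/8)/(z + 3)


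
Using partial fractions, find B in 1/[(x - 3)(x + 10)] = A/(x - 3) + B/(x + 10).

Cover-up at x = -10: B = 1/(-10 - 3) = -1/13


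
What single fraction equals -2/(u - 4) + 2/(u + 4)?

Common denominator (u - 4)(u + 4). Numerator: -2(u + 4) + 2(u - 4) = (-2u - 8) + (2u - 8) = -16
Result: (-16)/[(u - 4)(u + 4)]


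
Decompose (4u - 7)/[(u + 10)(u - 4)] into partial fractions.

At u=-10: α = (4·(-10) - 7)/(-10 - 4) = 47/14. At u=4: β = (4·4 - 7)/(4 + 10) = 9/14
Result: (47/14)/(u + 10) + (9/14)/(u - 4)


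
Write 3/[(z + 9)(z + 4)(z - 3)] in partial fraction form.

Using cover-up method: P = 1/20, Q = -3/35, R = 1/28
Result: (1/20)/(z + 9) - (3/35)/(z + 4) + (1/28)/(z - 3)


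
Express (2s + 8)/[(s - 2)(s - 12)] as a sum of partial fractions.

At s=2: P = (2·2 + 8)/(2 - 12) = -6/5. At s=12: Q = (2·12 + 8)/(12 - 2) = 16/5
Result: (-6/5)/(s - 2) + (16/5)/(s - 12)


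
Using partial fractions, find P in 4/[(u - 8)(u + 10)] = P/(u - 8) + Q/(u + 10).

Cover-up at u = 8: P = 4/(8 + 10) = 4/18 = 2/9


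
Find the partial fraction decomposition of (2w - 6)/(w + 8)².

(2w - 6) = α(w + 8) + β. At w = -8: β = 2·(-8) - 6 = -22. Coeff of w: α = 2
Result: 2/(w + 8) - 22/(w + 8)²


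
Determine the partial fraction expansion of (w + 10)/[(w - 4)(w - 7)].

At w=4: α = (1·4 + 10)/(4 - 7) = -14/3. At w=7: β = (1·7 + 10)/(7 - 4) = 17/3
Result: (-14/3)/(w - 4) + (17/3)/(w - 7)


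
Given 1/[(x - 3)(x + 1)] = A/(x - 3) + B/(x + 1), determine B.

Cover-up at x = -1: B = 1/(-1 - 3) = -1/4


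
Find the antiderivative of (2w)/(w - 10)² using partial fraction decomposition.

Decompose: A = 2, B = 2·10 + 0 = 20, so (2w)/(w - 10)² = 2/(w - 10) + 20/(w - 10)². Integrate: ∫ A/(w - 10) dw = 2 ln|(w - 10)|; ∫ B/(w - 10)² dw = -20/(w - 10). Sum: 2 ln|(w - 10)| - 20/(w - 10) + C


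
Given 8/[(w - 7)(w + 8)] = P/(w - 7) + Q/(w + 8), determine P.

Cover-up at w = 7: P = 8/(7 + 8) = 8/15


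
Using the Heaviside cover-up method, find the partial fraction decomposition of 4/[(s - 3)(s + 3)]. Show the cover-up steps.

Cover (s - 3): set s=3, get P = 4/(3 + 3) = 2/3. Cover (s + 3): set s=-3, get Q = 4/(-3 - 3) = -2/3.
Result: (2/3)/(s - 3) - (2/3)/(s + 3)


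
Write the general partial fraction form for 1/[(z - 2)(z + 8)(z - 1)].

Three distinct linear factors: P/(z - 2) + Q/(z + 8) + R/(z - 1)


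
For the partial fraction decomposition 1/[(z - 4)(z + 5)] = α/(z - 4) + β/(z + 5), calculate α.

Cover-up at z = 4: α = 1/(4 + 5) = 1/9


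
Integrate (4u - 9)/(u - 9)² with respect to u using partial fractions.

Decompose: α = 4, β = 4·9 - 9 = 27, so (4u - 9)/(u - 9)² = 4/(u - 9) + 27/(u - 9)². Integrate: ∫ α/(u - 9) du = 4 ln|(u - 9)|; ∫ β/(u - 9)² du = -27/(u - 9). Sum: 4 ln|(u - 9)| - 27/(u - 9) + C


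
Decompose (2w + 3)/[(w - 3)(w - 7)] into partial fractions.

At w=3: A = (2·3 + 3)/(3 - 7) = -9/4. At w=7: B = (2·7 + 3)/(7 - 3) = 17/4
Result: (-9/4)/(w - 3) + (17/4)/(w - 7)


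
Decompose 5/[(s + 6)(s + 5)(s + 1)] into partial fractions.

Using cover-up method: P = 1, Q = -5/4, R = 1/4
Result: 1/(s + 6) - (5/4)/(s + 5) + (1/4)/(s + 1)


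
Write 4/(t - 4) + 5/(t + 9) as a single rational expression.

Common denominator (t - 4)(t + 9). Numerator: 4(t + 9) + 5(t - 4) = (4t + 36) + (5t - 20) = 9t + 16
Result: (9t + 16)/[(t - 4)(t + 9)]


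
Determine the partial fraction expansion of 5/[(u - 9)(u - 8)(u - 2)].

Using cover-up method: P = 5/7, Q = -5/6, R = 5/42
Result: (5/7)/(u - 9) - (5/6)/(u - 8) + (5/42)/(u - 2)


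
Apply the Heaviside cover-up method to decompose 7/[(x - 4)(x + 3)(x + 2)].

Cover (x - 4), x=4: P = 7/[(4 + 3)(4 + 2)] = 1/6. Cover (x + 3), x=-3: Q = 7/[(-3 - 4)(-3 + 2)] = 1. Cover (x + 2), x=-2: R = 7/[(-2 - 4)(-2 + 3)] = -7/6.
Result: (1/6)/(x - 4) + 1/(x + 3) - (7/6)/(x + 2)


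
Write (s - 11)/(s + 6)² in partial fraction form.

(s - 11) = A(s + 6) + B. At s = -6: B = 1·(-6) - 11 = -17. Coeff of s: A = 1
Result: 1/(s + 6) - 17/(s + 6)²


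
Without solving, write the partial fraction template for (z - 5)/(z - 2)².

Repeated linear factor: P/(z - 2) + Q/(z - 2)²


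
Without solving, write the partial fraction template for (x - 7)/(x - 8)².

Repeated linear factor: α/(x - 8) + β/(x - 8)²


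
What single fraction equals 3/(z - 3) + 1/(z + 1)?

Common denominator (z - 3)(z + 1). Numerator: 3(z + 1) + 1(z - 3) = (3z + 3) + (z - 3) = 4z
Result: (4z)/[(z - 3)(z + 1)]


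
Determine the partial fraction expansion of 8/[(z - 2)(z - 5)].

8/(z - 2)(z - 5) = α/(z - 2) + β/(z - 5). α = 8/(2 - 5) = -8/3, β = 8/(5 - 2) = 8/3
Result: (-8/3)/(z - 2) + (8/3)/(z - 5)


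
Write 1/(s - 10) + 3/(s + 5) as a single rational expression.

Common denominator (s - 10)(s + 5). Numerator: 1(s + 5) + 3(s - 10) = (s + 5) + (3s - 30) = 4s - 25
Result: (4s - 25)/[(s - 10)(s + 5)]


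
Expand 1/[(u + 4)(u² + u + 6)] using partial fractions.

Cover-up at u = -4: A = 1/((-4)² + 1·(-4) + 6) = 1/18. Then B = -A = -1/18, C = -A·(1 - 4) = 1/6
Result: (1/18)/(u + 4) - ((1/18)u - 1/6)/(u² + u + 6)


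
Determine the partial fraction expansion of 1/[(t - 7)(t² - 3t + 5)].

Cover-up at t = 7: A = 1/(7² - 3·7 + 5) = 1/33. Then B = -A = -1/33, C = -A·(-3 + 7) = -4/33
Result: (1/33)/(t - 7) - ((1/33)t + 4/33)/(t² - 3t + 5)


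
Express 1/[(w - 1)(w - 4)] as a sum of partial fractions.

1/(w - 1)(w - 4) = P/(w - 1) + Q/(w - 4). P = 1/(1 - 4) = -1/3, Q = 1/(4 - 1) = 1/3
Result: (-1/3)/(w - 1) + (1/3)/(w - 4)


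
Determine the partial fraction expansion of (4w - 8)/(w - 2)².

(4w - 8) = A(w - 2) + B. At w = 2: B = 4·2 - 8 = 0. Coeff of w: A = 4
Result: 4/(w - 2)


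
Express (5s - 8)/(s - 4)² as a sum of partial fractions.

(5s - 8) = A(s - 4) + B. At s = 4: B = 5·4 - 8 = 12. Coeff of s: A = 5
Result: 5/(s - 4) + 12/(s - 4)²


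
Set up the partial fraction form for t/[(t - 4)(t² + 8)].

Linear + irreducible quadratic: P/(t - 4) + (Qt + R)/(t² + 8)


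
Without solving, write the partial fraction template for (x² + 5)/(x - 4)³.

Repeated linear factor (power 3): α/(x - 4) + β/(x - 4)² + γ/(x - 4)³


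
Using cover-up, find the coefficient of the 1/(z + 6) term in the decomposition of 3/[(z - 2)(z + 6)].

Cover (z + 6), set z=-6: 3/((z - 2) at z=-6) = 3/(-8) = -3/8


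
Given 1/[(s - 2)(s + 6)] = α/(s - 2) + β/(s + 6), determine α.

Cover-up at s = 2: α = 1/(2 + 6) = 1/8


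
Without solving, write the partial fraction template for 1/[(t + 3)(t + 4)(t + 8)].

Three distinct linear factors: A/(t + 3) + B/(t + 4) + C/(t + 8)


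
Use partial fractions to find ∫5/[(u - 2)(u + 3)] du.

Decompose: 5/[(u - 2)(u + 3)] = 1/(u - 2) - 1/(u + 3). Integrate each term: ln|(u - 2)| - ln|(u + 3)| + C


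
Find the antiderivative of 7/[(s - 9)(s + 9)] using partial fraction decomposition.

Decompose: 7/[(s - 9)(s + 9)] = (7/18)/(s - 9) - (7/18)/(s + 9). Integrate each term: (7/18) ln|(s - 9)| - (7/18) ln|(s + 9)| + C


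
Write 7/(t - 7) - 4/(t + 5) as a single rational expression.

Common denominator (t - 7)(t + 5). Numerator: 7(t + 5) - 4(t - 7) = (7t + 35) - (4t - 28) = 3t + 63
Result: (3t + 63)/[(t - 7)(t + 5)]


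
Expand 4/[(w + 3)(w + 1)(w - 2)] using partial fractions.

Using cover-up method: P = 2/5, Q = -2/3, R = 4/15
Result: (2/5)/(w + 3) - (2/3)/(w + 1) + (4/15)/(w - 2)


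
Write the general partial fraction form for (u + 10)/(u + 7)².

Repeated linear factor: A/(u + 7) + B/(u + 7)²


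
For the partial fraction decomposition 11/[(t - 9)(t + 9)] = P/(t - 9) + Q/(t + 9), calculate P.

Cover-up at t = 9: P = 11/(9 + 9) = 11/18


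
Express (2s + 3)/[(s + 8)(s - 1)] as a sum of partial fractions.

At s=-8: A = (2·(-8) + 3)/(-8 - 1) = 13/9. At s=1: B = (2·1 + 3)/(1 + 8) = 5/9
Result: (13/9)/(s + 8) + (5/9)/(s - 1)


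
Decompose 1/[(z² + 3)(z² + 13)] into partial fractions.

Coefficient matching gives P = R = 0, Q = 1/(13-3) = 1/10, S = -Q = -1/10
Result: (1/10)/(z² + 3) - (1/10)/(z² + 13)


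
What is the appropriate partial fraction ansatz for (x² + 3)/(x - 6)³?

Repeated linear factor (power 3): P/(x - 6) + Q/(x - 6)² + R/(x - 6)³


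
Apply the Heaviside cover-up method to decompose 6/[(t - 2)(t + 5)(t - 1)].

Cover (t - 2), t=2: P = 6/[(2 + 5)(2 - 1)] = 6/7. Cover (t + 5), t=-5: Q = 6/[(-5 - 2)(-5 - 1)] = 1/7. Cover (t - 1), t=1: R = 6/[(1 - 2)(1 + 5)] = -1.
Result: (6/7)/(t - 2) + (1/7)/(t + 5) - 1/(t - 1)


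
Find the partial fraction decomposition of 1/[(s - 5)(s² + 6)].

Cover-up at s = 5: P = 1/(5² + 6) = 1/31. Then Q = -P = -1/31, R = -P·(0 + 5) = -5/31
Result: (1/31)/(s - 5) - ((1/31)s + 5/31)/(s² + 6)


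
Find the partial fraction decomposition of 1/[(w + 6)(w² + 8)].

Cover-up at w = -6: α = 1/((-6)² + 8) = 1/44. Then β = -α = -1/44, γ = -α·(0 - 6) = 3/22
Result: (1/44)/(w + 6) - ((1/44)w - 3/22)/(w² + 8)


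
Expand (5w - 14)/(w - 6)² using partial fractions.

(5w - 14) = P(w - 6) + Q. At w = 6: Q = 5·6 - 14 = 16. Coeff of w: P = 5
Result: 5/(w - 6) + 16/(w - 6)²


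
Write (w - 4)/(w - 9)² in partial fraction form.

(w - 4) = P(w - 9) + Q. At w = 9: Q = 1·9 - 4 = 5. Coeff of w: P = 1
Result: 1/(w - 9) + 5/(w - 9)²


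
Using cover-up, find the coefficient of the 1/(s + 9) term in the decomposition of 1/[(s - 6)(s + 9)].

Cover (s + 9), set s=-9: 1/((s - 6) at s=-9) = 1/(-15) = -1/15


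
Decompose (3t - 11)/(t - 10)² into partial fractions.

(3t - 11) = A(t - 10) + B. At t = 10: B = 3·10 - 11 = 19. Coeff of t: A = 3
Result: 3/(t - 10) + 19/(t - 10)²


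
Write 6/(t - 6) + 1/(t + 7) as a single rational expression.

Common denominator (t - 6)(t + 7). Numerator: 6(t + 7) + 1(t - 6) = (6t + 42) + (t - 6) = 7t + 36
Result: (7t + 36)/[(t - 6)(t + 7)]


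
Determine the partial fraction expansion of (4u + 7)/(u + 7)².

(4u + 7) = P(u + 7) + Q. At u = -7: Q = 4·(-7) + 7 = -21. Coeff of u: P = 4
Result: 4/(u + 7) - 21/(u + 7)²


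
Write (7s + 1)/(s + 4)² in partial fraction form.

(7s + 1) = A(s + 4) + B. At s = -4: B = 7·(-4) + 1 = -27. Coeff of s: A = 7
Result: 7/(s + 4) - 27/(s + 4)²


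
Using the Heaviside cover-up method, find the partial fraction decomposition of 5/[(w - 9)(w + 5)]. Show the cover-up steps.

Cover (w - 9): set w=9, get α = 5/(9 + 5) = 5/14. Cover (w + 5): set w=-5, get β = 5/(-5 - 9) = -5/14.
Result: (5/14)/(w - 9) - (5/14)/(w + 5)


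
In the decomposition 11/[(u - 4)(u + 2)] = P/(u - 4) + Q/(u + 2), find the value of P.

Cover-up at u = 4: P = 11/(4 + 2) = 11/6


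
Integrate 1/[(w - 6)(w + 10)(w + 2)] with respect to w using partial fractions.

Cover-up: A = 1/128, B = 1/128, C = -1/64. Decomposition: (1/128)/(w - 6) + (1/128)/(w + 10) - (1/64)/(w + 2). Integrate each term: (1/128) ln|(w - 6)| + (1/128) ln|(w + 10)| - (1/64) ln|(w + 2)| + C


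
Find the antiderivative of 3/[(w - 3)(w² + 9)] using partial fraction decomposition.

Cover-up at w=3: A = 3/(3²+9) = 1/6. Coeff matching: B = -1/6, C = -1/2. Decomposition: (1/6)/(w - 3) - ((1/6)w + 1/2)/(w² + 9). Integrate: linear → ln, quadratic → (1/2)ln + arctan: (1/6) ln|(w - 3)| - (1/12) ln(w² + 9) - (1/6) arctan(w/3) + C


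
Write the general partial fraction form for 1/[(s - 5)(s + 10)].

Distinct linear factors: α/(s - 5) + β/(s + 10)


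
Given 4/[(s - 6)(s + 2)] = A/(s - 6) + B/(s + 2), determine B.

Cover-up at s = -2: B = 4/(-2 - 6) = -4/8 = -1/2


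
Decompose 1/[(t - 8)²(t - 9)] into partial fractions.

Cover-up at t=9: γ = 1/(9 - 8)² = 1. Cover-up at t=8: β = 1/(8 - 9) = -1. Comparing t² coeff: α = -γ = -1
Result: -1/(t - 8) - 1/(t - 8)² + 1/(t - 9)


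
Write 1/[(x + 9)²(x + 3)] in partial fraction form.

Cover-up at x=-3: C = 1/(-3 + 9)² = 1/36. Cover-up at x=-9: B = 1/(-9 + 3) = -1/6. Comparing x² coeff: A = -C = -1/36
Result: (-1/36)/(x + 9) - (1/6)/(x + 9)² + (1/36)/(x + 3)


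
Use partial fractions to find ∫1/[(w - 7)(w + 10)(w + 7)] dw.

Cover-up: A = 1/238, B = 1/51, C = -1/42. Decomposition: (1/238)/(w - 7) + (1/51)/(w + 10) - (1/42)/(w + 7). Integrate each term: (1/238) ln|(w - 7)| + (1/51) ln|(w + 10)| - (1/42) ln|(w + 7)| + C


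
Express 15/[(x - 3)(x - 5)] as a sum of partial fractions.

15/(x - 3)(x - 5) = A/(x - 3) + B/(x - 5). A = 15/(3 - 5) = -15/2, B = 15/(5 - 3) = 15/2
Result: (-15/2)/(x - 3) + (15/2)/(x - 5)


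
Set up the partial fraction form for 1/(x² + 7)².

Repeated quadratic factor: (Ax + B)/(x² + 7) + (Cx + D)/(x² + 7)²


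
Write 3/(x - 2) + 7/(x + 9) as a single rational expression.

Common denominator (x - 2)(x + 9). Numerator: 3(x + 9) + 7(x - 2) = (3x + 27) + (7x - 14) = 10x + 13
Result: (10x + 13)/[(x - 2)(x + 9)]


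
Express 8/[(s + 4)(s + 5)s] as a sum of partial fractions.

Using cover-up method: P = -2, Q = 8/5, R = 2/5
Result: -2/(s + 4) + (8/5)/(s + 5) + (2/5)/s


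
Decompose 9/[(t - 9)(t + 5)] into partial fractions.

9/(t - 9)(t + 5) = α/(t - 9) + β/(t + 5). α = 9/(9 + 5) = 9/14, β = 9/(-5 - 9) = -9/14
Result: (9/14)/(t - 9) - (9/14)/(t + 5)


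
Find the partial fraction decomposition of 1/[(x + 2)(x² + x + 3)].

Cover-up at x = -2: P = 1/((-2)² + 1·(-2) + 3) = 1/5. Then Q = -P = -1/5, R = -P·(1 - 2) = 1/5
Result: (1/5)/(x + 2) - ((1/5)x - 1/5)/(x² + x + 3)


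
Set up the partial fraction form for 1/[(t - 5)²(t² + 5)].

Repeated linear + quadratic: α/(t - 5) + β/(t - 5)² + (γt + δ)/(t² + 5)


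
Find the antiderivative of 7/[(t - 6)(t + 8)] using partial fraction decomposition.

Decompose: 7/[(t - 6)(t + 8)] = (1/2)/(t - 6) - (1/2)/(t + 8). Integrate each term: (1/2) ln|(t - 6)| - (1/2) ln|(t + 8)| + C


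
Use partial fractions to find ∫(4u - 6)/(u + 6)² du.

Decompose: P = 4, Q = 4·(-6) - 6 = -30, so (4u - 6)/(u + 6)² = 4/(u + 6) - 30/(u + 6)². Integrate: ∫ P/(u + 6) du = 4 ln|(u + 6)|; ∫ Q/(u + 6)² du = 30/(u + 6). Sum: 4 ln|(u + 6)| + 30/(u + 6) + C


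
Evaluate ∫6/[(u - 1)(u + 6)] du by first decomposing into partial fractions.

Decompose: 6/[(u - 1)(u + 6)] = (6/7)/(u - 1) - (6/7)/(u + 6). Integrate each term: (6/7) ln|(u - 1)| - (6/7) ln|(u + 6)| + C


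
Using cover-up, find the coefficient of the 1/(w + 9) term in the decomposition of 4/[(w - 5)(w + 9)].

Cover (w + 9), set w=-9: 4/((w - 5) at w=-9) = 4/(-14) = -2/7


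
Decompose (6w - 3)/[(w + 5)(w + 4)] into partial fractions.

At w=-5: α = (6·(-5) - 3)/(-5 + 4) = 33. At w=-4: β = (6·(-4) - 3)/(-4 + 5) = -27
Result: 33/(w + 5) - 27/(w + 4)


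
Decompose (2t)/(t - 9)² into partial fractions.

(2t) = P(t - 9) + Q. At t = 9: Q = 2·9 + 0 = 18. Coeff of t: P = 2
Result: 2/(t - 9) + 18/(t - 9)²


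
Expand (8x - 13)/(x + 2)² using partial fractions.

(8x - 13) = A(x + 2) + B. At x = -2: B = 8·(-2) - 13 = -29. Coeff of x: A = 8
Result: 8/(x + 2) - 29/(x + 2)²


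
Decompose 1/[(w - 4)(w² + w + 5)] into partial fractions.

Cover-up at w = 4: A = 1/(4² + 1·4 + 5) = 1/25. Then B = -A = -1/25, C = -A·(1 + 4) = -1/5
Result: (1/25)/(w - 4) - ((1/25)w + 1/5)/(w² + w + 5)


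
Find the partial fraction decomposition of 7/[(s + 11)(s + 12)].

7/(s + 11)(s + 12) = α/(s + 11) + β/(s + 12). α = 7/(-11 + 12) = 7, β = 7/(-12 + 11) = -7
Result: 7/(s + 11) - 7/(s + 12)


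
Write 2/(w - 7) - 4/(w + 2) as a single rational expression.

Common denominator (w - 7)(w + 2). Numerator: 2(w + 2) - 4(w - 7) = (2w + 4) - (4w - 28) = -2w + 32
Result: (-2w + 32)/[(w - 7)(w + 2)]


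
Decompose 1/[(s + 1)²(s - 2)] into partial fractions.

Cover-up at s=2: R = 1/(2 + 1)² = 1/9. Cover-up at s=-1: Q = 1/(-1 - 2) = -1/3. Comparing s² coeff: P = -R = -1/9
Result: (-1/9)/(s + 1) - (1/3)/(s + 1)² + (1/9)/(s - 2)


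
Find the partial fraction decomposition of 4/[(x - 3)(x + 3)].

4/(x - 3)(x + 3) = α/(x - 3) + β/(x + 3). α = 4/(3 + 3) = 2/3, β = 4/(-3 - 3) = -2/3
Result: (2/3)/(x - 3) - (2/3)/(x + 3)


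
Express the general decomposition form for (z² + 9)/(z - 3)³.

Repeated linear factor (power 3): P/(z - 3) + Q/(z - 3)² + R/(z - 3)³


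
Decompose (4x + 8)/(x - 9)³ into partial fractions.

(4x + 8) = P(x - 9)² + Q(x - 9) + R. At x = 9: R = 4·9 + 8 = 44. Coefficients: P = 0, Q = 4
Result: 4/(x - 9)² + 44/(x - 9)³


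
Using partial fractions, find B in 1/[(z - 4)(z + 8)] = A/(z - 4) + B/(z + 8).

Cover-up at z = -8: B = 1/(-8 - 4) = -1/12


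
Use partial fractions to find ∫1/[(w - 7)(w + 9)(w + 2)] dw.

Cover-up: α = 1/144, β = 1/112, γ = -1/63. Decomposition: (1/144)/(w - 7) + (1/112)/(w + 9) - (1/63)/(w + 2). Integrate each term: (1/144) ln|(w - 7)| + (1/112) ln|(w + 9)| - (1/63) ln|(w + 2)| + C


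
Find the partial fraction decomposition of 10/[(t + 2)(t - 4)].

10/(t + 2)(t - 4) = P/(t + 2) + Q/(t - 4). P = 10/(-2 - 4) = -5/3, Q = 10/(4 + 2) = 5/3
Result: (-5/3)/(t + 2) + (5/3)/(t - 4)


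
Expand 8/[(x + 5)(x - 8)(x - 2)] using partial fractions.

Using cover-up method: A = 8/91, B = 4/39, C = -4/21
Result: (8/91)/(x + 5) + (4/39)/(x - 8) - (4/21)/(x - 2)


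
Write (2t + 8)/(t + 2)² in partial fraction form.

(2t + 8) = α(t + 2) + β. At t = -2: β = 2·(-2) + 8 = 4. Coeff of t: α = 2
Result: 2/(t + 2) + 4/(t + 2)²


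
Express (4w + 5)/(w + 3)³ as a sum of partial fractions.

(4w + 5) = P(w + 3)² + Q(w + 3) + R. At w = -3: R = 4·(-3) + 5 = -7. Coefficients: P = 0, Q = 4
Result: 4/(w + 3)² - 7/(w + 3)³


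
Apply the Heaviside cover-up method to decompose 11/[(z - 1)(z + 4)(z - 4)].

Cover (z - 1), z=1: P = 11/[(1 + 4)(1 - 4)] = -11/15. Cover (z + 4), z=-4: Q = 11/[(-4 - 1)(-4 - 4)] = 11/40. Cover (z - 4), z=4: R = 11/[(4 - 1)(4 + 4)] = 11/24.
Result: (-11/15)/(z - 1) + (11/40)/(z + 4) + (11/24)/(z - 4)


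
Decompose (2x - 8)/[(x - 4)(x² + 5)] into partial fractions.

At x=4: P = (2·4 - 8)/(4² + 5) = 0. Q = -P = 0, R = 2 - 4·P = 2
Result: (2)/(x² + 5)


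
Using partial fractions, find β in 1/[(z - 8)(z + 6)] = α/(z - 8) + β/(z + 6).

Cover-up at z = -6: β = 1/(-6 - 8) = -1/14


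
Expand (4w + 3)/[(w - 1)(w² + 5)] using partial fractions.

At w=1: α = (4·1 + 3)/(1² + 5) = 7/6. β = -α = -7/6, γ = 4 - 1·α = 17/6
Result: (7/6)/(w - 1) - ((7/6)w - 17/6)/(w² + 5)


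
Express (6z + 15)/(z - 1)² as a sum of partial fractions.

(6z + 15) = P(z - 1) + Q. At z = 1: Q = 6·1 + 15 = 21. Coeff of z: P = 6
Result: 6/(z - 1) + 21/(z - 1)²


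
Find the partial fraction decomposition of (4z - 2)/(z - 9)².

(4z - 2) = P(z - 9) + Q. At z = 9: Q = 4·9 - 2 = 34. Coeff of z: P = 4
Result: 4/(z - 9) + 34/(z - 9)²


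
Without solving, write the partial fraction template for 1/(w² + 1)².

Repeated quadratic factor: (Pw + Q)/(w² + 1) + (Rw + S)/(w² + 1)²


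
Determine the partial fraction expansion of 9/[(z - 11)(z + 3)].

9/(z - 11)(z + 3) = α/(z - 11) + β/(z + 3). α = 9/(11 + 3) = 9/14, β = 9/(-3 - 11) = -9/14
Result: (9/14)/(z - 11) - (9/14)/(z + 3)


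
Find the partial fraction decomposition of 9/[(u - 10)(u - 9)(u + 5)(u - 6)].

Using Heaviside cover-up: (3/20)/(u - 10) - (3/14)/(u - 9) - (3/770)/(u + 5) + (3/44)/(u - 6)


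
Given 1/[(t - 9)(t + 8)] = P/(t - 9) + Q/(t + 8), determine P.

Cover-up at t = 9: P = 1/(9 + 8) = 1/17


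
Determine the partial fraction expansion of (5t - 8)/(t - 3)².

(5t - 8) = P(t - 3) + Q. At t = 3: Q = 5·3 - 8 = 7. Coeff of t: P = 5
Result: 5/(t - 3) + 7/(t - 3)²


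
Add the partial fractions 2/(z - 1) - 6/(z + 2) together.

Common denominator (z - 1)(z + 2). Numerator: 2(z + 2) - 6(z - 1) = (2z + 4) - (6z - 6) = -4z + 10
Result: (-4z + 10)/[(z - 1)(z + 2)]


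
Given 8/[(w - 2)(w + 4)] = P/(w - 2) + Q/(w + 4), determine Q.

Cover-up at w = -4: Q = 8/(-4 - 2) = -8/6 = -4/3


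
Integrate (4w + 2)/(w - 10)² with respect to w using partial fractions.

Decompose: α = 4, β = 4·10 + 2 = 42, so (4w + 2)/(w - 10)² = 4/(w - 10) + 42/(w - 10)². Integrate: ∫ α/(w - 10) dw = 4 ln|(w - 10)|; ∫ β/(w - 10)² dw = -42/(w - 10). Sum: 4 ln|(w - 10)| - 42/(w - 10) + C


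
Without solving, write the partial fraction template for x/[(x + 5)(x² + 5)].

Linear + irreducible quadratic: α/(x + 5) + (βx + γ)/(x² + 5)


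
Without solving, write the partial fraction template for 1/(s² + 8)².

Repeated quadratic factor: (As + B)/(s² + 8) + (Cs + D)/(s² + 8)²


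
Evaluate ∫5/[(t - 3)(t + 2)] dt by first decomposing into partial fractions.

Decompose: 5/[(t - 3)(t + 2)] = 1/(t - 3) - 1/(t + 2). Integrate each term: ln|(t - 3)| - ln|(t + 2)| + C


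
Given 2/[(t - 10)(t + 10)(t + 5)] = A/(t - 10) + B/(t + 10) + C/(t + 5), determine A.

Cover-up at t = 10: A = 2/[(10 + 10)(10 + 5)] = 2/[(20)(15)] = 2/300 = 1/150


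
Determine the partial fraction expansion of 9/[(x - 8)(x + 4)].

9/(x - 8)(x + 4) = P/(x - 8) + Q/(x + 4). P = 9/(8 + 4) = 3/4, Q = 9/(-4 - 8) = -3/4
Result: (3/4)/(x - 8) - (3/4)/(x + 4)


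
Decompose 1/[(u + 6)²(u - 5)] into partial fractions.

Cover-up at u=5: γ = 1/(5 + 6)² = 1/121. Cover-up at u=-6: β = 1/(-6 - 5) = -1/11. Comparing u² coeff: α = -γ = -1/121
Result: (-1/121)/(u + 6) - (1/11)/(u + 6)² + (1/121)/(u - 5)


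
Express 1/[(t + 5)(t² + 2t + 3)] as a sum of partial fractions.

Cover-up at t = -5: A = 1/((-5)² + 2·(-5) + 3) = 1/18. Then B = -A = -1/18, C = -A·(2 - 5) = 1/6
Result: (1/18)/(t + 5) - ((1/18)t - 1/6)/(t² + 2t + 3)


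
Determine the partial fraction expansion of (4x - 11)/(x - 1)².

(4x - 11) = A(x - 1) + B. At x = 1: B = 4·1 - 11 = -7. Coeff of x: A = 4
Result: 4/(x - 1) - 7/(x - 1)²


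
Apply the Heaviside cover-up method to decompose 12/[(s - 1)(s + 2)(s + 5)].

Cover (s - 1), s=1: A = 12/[(1 + 2)(1 + 5)] = 2/3. Cover (s + 2), s=-2: B = 12/[(-2 - 1)(-2 + 5)] = -4/3. Cover (s + 5), s=-5: C = 12/[(-5 - 1)(-5 + 2)] = 2/3.
Result: (2/3)/(s - 1) - (4/3)/(s + 2) + (2/3)/(s + 5)


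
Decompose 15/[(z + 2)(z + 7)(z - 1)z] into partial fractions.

Using Heaviside cover-up: (1/2)/(z + 2) - (3/56)/(z + 7) + (5/8)/(z - 1) - (15/14)/z


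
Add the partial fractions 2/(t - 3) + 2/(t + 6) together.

Common denominator (t - 3)(t + 6). Numerator: 2(t + 6) + 2(t - 3) = (2t + 12) + (2t - 6) = 4t + 6
Result: (4t + 6)/[(t - 3)(t + 6)]


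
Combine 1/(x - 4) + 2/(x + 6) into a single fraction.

Common denominator (x - 4)(x + 6). Numerator: 1(x + 6) + 2(x - 4) = (x + 6) + (2x - 8) = 3x - 2
Result: (3x - 2)/[(x - 4)(x + 6)]


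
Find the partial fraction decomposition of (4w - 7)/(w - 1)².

(4w - 7) = P(w - 1) + Q. At w = 1: Q = 4·1 - 7 = -3. Coeff of w: P = 4
Result: 4/(w - 1) - 3/(w - 1)²


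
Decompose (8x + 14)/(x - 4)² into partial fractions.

(8x + 14) = P(x - 4) + Q. At x = 4: Q = 8·4 + 14 = 46. Coeff of x: P = 8
Result: 8/(x - 4) + 46/(x - 4)²


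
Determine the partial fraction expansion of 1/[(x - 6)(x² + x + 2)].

Cover-up at x = 6: A = 1/(6² + 1·6 + 2) = 1/44. Then B = -A = -1/44, C = -A·(1 + 6) = -7/44
Result: (1/44)/(x - 6) - ((1/44)x + 7/44)/(x² + x + 2)


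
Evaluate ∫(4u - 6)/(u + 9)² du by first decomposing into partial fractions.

Decompose: A = 4, B = 4·(-9) - 6 = -42, so (4u - 6)/(u + 9)² = 4/(u + 9) - 42/(u + 9)². Integrate: ∫ A/(u + 9) du = 4 ln|(u + 9)|; ∫ B/(u + 9)² du = 42/(u + 9). Sum: 4 ln|(u + 9)| + 42/(u + 9) + C


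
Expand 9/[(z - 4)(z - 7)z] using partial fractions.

Using cover-up method: P = -3/4, Q = 3/7, R = 9/28
Result: (-3/4)/(z - 4) + (3/7)/(z - 7) + (9/28)/z


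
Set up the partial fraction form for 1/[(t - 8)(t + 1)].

Distinct linear factors: α/(t - 8) + β/(t + 1)


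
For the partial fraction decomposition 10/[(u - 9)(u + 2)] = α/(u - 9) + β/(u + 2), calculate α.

Cover-up at u = 9: α = 10/(9 + 2) = 10/11


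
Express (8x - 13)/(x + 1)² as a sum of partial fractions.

(8x - 13) = A(x + 1) + B. At x = -1: B = 8·(-1) - 13 = -21. Coeff of x: A = 8
Result: 8/(x + 1) - 21/(x + 1)²


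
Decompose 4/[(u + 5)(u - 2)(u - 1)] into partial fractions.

Using cover-up method: α = 2/21, β = 4/7, γ = -2/3
Result: (2/21)/(u + 5) + (4/7)/(u - 2) - (2/3)/(u - 1)


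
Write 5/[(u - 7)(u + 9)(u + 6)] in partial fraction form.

Using cover-up method: P = 5/208, Q = 5/48, R = -5/39
Result: (5/208)/(u - 7) + (5/48)/(u + 9) - (5/39)/(u + 6)
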